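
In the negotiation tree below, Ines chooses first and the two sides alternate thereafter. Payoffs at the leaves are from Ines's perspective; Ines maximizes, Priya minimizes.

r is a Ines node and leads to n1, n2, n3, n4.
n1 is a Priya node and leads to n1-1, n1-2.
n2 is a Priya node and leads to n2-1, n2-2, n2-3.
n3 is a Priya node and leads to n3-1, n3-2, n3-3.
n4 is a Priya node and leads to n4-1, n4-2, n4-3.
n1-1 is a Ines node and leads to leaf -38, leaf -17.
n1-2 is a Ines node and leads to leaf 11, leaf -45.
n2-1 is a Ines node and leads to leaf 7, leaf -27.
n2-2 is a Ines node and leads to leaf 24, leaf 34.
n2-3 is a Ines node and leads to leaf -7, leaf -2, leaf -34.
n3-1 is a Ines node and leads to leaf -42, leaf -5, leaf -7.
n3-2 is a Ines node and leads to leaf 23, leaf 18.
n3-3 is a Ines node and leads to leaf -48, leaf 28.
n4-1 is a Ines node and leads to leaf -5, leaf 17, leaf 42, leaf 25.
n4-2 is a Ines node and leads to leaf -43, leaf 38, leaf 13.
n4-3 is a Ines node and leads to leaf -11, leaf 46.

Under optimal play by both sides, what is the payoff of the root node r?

38

n1-1 (Ines): max(-38, -17) = -17
n1-2 (Ines): max(11, -45) = 11
n1 (Priya): min(-17, 11) = -17
n2-1 (Ines): max(7, -27) = 7
n2-2 (Ines): max(24, 34) = 34
n2-3 (Ines): max(-7, -2, -34) = -2
n2 (Priya): min(7, 34, -2) = -2
n3-1 (Ines): max(-42, -5, -7) = -5
n3-2 (Ines): max(23, 18) = 23
n3-3 (Ines): max(-48, 28) = 28
n3 (Priya): min(-5, 23, 28) = -5
n4-1 (Ines): max(-5, 17, 42, 25) = 42
n4-2 (Ines): max(-43, 38, 13) = 38
n4-3 (Ines): max(-11, 46) = 46
n4 (Priya): min(42, 38, 46) = 38
r (Ines): max(-17, -2, -5, 38) = 38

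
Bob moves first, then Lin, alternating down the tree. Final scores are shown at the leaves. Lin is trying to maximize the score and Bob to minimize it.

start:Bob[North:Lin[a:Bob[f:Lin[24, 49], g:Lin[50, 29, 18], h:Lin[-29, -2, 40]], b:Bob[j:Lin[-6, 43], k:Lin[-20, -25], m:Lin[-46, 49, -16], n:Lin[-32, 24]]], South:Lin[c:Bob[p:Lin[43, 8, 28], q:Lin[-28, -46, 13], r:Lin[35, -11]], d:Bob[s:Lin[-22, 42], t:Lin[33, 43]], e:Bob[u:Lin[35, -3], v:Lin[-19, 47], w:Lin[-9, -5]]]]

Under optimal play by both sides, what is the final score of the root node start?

f (Lin): max(24, 49) = 49
g (Lin): max(50, 29, 18) = 50
h (Lin): max(-29, -2, 40) = 40
a (Bob): min(49, 50, 40) = 40
j (Lin): max(-6, 43) = 43
k (Lin): max(-20, -25) = -20
m (Lin): max(-46, 49, -16) = 49
n (Lin): max(-32, 24) = 24
b (Bob): min(43, -20, 49, 24) = -20
North (Lin): max(40, -20) = 40
p (Lin): max(43, 8, 28) = 43
q (Lin): max(-28, -46, 13) = 13
r (Lin): max(35, -11) = 35
c (Bob): min(43, 13, 35) = 13
s (Lin): max(-22, 42) = 42
t (Lin): max(33, 43) = 43
d (Bob): min(42, 43) = 42
u (Lin): max(35, -3) = 35
v (Lin): max(-19, 47) = 47
w (Lin): max(-9, -5) = -5
e (Bob): min(35, 47, -5) = -5
South (Lin): max(13, 42, -5) = 42
start (Bob): min(40, 42) = 40

40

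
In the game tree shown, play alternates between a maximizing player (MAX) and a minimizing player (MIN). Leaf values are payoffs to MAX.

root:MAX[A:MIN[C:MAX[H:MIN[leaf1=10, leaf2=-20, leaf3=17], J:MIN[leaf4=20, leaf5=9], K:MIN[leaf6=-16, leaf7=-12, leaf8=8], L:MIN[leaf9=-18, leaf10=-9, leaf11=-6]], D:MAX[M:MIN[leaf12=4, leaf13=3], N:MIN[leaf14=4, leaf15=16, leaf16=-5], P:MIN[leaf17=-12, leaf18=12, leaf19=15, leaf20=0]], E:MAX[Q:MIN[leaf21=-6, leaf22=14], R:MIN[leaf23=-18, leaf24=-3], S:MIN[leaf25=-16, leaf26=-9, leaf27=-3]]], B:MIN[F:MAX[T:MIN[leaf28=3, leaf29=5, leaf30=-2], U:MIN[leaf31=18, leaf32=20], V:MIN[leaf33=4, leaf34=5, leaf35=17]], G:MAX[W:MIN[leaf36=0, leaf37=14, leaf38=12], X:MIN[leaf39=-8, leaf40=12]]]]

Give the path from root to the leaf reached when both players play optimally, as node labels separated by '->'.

H (MIN): min(10, -20, 17) = -20
J (MIN): min(20, 9) = 9
K (MIN): min(-16, -12, 8) = -16
L (MIN): min(-18, -9, -6) = -18
C (MAX): max(-20, 9, -16, -18) = 9
M (MIN): min(4, 3) = 3
N (MIN): min(4, 16, -5) = -5
P (MIN): min(-12, 12, 15, 0) = -12
D (MAX): max(3, -5, -12) = 3
Q (MIN): min(-6, 14) = -6
R (MIN): min(-18, -3) = -18
S (MIN): min(-16, -9, -3) = -16
E (MAX): max(-6, -18, -16) = -6
A (MIN): min(9, 3, -6) = -6
T (MIN): min(3, 5, -2) = -2
U (MIN): min(18, 20) = 18
V (MIN): min(4, 5, 17) = 4
F (MAX): max(-2, 18, 4) = 18
W (MIN): min(0, 14, 12) = 0
X (MIN): min(-8, 12) = -8
G (MAX): max(0, -8) = 0
B (MIN): min(18, 0) = 0
root (MAX): max(-6, 0) = 0
At root, MAX picks B (highest: 0).
At B, MIN picks G (lowest: 0).
At G, MAX picks W (highest: 0).
At W, MIN picks leaf36 (lowest: 0).
Terminal value 0.

root -> B -> G -> W -> leaf36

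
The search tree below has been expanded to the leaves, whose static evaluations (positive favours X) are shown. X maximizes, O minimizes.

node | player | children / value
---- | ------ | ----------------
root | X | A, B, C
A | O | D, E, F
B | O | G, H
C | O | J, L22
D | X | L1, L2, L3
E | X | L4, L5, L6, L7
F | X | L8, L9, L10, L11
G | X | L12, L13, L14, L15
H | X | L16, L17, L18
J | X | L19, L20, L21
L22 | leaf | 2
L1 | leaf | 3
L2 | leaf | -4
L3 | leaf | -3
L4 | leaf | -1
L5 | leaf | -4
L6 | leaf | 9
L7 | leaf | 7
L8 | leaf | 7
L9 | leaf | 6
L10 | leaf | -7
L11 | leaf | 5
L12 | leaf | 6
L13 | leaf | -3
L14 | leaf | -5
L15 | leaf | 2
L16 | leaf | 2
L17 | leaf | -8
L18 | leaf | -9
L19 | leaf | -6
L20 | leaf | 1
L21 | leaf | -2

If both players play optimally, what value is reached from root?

3

D (X): max(3, -4, -3) = 3
E (X): max(-1, -4, 9, 7) = 9
F (X): max(7, 6, -7, 5) = 7
A (O): min(3, 9, 7) = 3
G (X): max(6, -3, -5, 2) = 6
H (X): max(2, -8, -9) = 2
B (O): min(6, 2) = 2
J (X): max(-6, 1, -2) = 1
C (O): min(1, 2) = 1
root (X): max(3, 2, 1) = 3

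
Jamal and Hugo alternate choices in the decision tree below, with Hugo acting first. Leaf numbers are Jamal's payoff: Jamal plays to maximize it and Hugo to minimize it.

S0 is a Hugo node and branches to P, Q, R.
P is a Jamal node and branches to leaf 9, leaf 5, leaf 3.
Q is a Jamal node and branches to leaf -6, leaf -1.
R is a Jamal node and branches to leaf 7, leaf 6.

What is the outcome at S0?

P (Jamal): max(9, 5, 3) = 9
Q (Jamal): max(-6, -1) = -1
R (Jamal): max(7, 6) = 7
S0 (Hugo): min(9, -1, 7) = -1

-1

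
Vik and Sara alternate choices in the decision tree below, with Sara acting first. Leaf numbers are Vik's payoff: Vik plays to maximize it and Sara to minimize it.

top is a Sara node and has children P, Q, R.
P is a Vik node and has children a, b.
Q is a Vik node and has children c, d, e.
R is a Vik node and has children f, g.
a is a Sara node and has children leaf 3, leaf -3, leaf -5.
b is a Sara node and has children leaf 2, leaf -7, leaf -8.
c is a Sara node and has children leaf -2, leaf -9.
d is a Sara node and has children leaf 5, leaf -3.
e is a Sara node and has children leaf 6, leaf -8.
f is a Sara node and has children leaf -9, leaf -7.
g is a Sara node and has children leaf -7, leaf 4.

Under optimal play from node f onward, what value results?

f (Sara): min(-9, -7) = -9

-9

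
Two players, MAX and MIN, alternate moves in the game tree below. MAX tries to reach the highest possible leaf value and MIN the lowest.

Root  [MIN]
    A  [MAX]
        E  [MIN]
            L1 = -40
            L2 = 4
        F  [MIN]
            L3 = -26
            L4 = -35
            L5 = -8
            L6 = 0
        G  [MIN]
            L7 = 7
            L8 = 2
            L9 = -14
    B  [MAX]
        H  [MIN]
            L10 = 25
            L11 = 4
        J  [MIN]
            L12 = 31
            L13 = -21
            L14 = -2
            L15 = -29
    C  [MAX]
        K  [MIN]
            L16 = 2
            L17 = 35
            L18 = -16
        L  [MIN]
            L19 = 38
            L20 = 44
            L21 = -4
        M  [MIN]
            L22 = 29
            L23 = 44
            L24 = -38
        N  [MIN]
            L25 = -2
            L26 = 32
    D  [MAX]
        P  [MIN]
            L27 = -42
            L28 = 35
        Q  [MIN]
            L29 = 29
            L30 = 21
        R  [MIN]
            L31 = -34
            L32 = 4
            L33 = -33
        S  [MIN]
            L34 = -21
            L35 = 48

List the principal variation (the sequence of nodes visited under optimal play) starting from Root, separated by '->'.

Root -> A -> G -> L9

E (MIN): min(-40, 4) = -40
F (MIN): min(-26, -35, -8, 0) = -35
G (MIN): min(7, 2, -14) = -14
A (MAX): max(-40, -35, -14) = -14
H (MIN): min(25, 4) = 4
J (MIN): min(31, -21, -2, -29) = -29
B (MAX): max(4, -29) = 4
K (MIN): min(2, 35, -16) = -16
L (MIN): min(38, 44, -4) = -4
M (MIN): min(29, 44, -38) = -38
N (MIN): min(-2, 32) = -2
C (MAX): max(-16, -4, -38, -2) = -2
P (MIN): min(-42, 35) = -42
Q (MIN): min(29, 21) = 21
R (MIN): min(-34, 4, -33) = -34
S (MIN): min(-21, 48) = -21
D (MAX): max(-42, 21, -34, -21) = 21
Root (MIN): min(-14, 4, -2, 21) = -14
At Root, MIN picks A (lowest: -14).
At A, MAX picks G (highest: -14).
At G, MIN picks L9 (lowest: -14).
Terminal value -14.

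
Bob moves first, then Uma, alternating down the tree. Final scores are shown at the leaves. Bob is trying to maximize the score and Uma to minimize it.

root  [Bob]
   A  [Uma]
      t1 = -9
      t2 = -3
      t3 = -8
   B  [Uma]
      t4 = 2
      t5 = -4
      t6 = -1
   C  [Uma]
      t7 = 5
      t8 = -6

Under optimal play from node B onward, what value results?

B (Uma): min(2, -4, -1) = -4

-4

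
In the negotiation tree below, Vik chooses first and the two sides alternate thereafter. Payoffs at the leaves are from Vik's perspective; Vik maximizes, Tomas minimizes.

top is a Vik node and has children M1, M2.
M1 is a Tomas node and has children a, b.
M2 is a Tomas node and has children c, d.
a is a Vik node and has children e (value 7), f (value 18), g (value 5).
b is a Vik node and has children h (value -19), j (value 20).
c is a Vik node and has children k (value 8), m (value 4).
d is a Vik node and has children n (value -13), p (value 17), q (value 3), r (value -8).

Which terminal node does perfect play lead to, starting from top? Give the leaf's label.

a (Vik): max(7, 18, 5) = 18
b (Vik): max(-19, 20) = 20
M1 (Tomas): min(18, 20) = 18
c (Vik): max(8, 4) = 8
d (Vik): max(-13, 17, 3, -8) = 17
M2 (Tomas): min(8, 17) = 8
top (Vik): max(18, 8) = 18
At top, Vik picks M1 (highest: 18).
At M1, Tomas picks a (lowest: 18).
At a, Vik picks f (highest: 18).
Terminal value 18.

f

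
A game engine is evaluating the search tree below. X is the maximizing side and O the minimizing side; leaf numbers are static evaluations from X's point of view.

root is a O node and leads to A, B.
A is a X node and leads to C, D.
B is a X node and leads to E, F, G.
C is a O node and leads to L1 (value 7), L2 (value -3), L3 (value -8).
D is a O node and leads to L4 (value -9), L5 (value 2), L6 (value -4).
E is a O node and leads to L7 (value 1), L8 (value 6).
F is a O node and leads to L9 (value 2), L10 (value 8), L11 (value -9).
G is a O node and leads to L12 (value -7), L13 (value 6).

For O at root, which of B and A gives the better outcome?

A

E (O): min(1, 6) = 1
F (O): min(2, 8, -9) = -9
G (O): min(-7, 6) = -7
B (X): max(1, -9, -7) = 1
C (O): min(7, -3, -8) = -8
D (O): min(-9, 2, -4) = -9
A (X): max(-8, -9) = -8
O prefers the lower value; B=1, A=-8. A is better since -8 < 1.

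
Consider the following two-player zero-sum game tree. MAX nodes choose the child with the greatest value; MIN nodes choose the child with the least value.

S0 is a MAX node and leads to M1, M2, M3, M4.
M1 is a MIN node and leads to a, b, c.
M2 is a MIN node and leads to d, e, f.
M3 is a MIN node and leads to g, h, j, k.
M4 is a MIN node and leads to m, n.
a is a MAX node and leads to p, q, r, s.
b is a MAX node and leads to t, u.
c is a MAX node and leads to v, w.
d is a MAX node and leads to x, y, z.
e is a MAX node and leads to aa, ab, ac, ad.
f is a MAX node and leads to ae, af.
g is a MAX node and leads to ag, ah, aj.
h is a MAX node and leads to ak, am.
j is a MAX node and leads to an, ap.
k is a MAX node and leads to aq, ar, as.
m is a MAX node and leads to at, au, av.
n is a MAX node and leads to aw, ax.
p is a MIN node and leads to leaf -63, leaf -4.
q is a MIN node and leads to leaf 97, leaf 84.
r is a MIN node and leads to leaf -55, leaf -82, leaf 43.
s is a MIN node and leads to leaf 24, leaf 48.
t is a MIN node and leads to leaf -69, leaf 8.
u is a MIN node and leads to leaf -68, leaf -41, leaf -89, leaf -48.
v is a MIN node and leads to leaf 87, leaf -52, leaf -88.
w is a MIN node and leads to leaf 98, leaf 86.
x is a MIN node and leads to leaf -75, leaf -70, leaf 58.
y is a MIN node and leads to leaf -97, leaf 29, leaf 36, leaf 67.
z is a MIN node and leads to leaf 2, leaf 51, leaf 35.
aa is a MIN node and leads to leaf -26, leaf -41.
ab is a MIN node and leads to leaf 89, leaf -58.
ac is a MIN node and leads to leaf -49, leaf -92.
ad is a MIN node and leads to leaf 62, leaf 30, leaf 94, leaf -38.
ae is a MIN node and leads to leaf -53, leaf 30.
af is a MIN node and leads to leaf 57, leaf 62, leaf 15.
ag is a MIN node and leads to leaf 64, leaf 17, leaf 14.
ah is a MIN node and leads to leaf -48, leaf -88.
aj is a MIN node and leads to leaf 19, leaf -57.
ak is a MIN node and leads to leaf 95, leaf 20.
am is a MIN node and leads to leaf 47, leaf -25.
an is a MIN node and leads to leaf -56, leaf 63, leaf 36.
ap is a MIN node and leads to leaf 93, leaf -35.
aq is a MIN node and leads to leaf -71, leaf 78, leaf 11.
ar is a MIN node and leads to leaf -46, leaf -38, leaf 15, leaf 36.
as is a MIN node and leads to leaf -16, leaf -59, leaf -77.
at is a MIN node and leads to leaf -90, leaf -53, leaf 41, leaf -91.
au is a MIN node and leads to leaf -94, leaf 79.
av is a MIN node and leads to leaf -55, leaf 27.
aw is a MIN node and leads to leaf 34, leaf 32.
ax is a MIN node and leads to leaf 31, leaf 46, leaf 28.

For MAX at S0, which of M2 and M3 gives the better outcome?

x (MIN): min(-75, -70, 58) = -75
y (MIN): min(-97, 29, 36, 67) = -97
z (MIN): min(2, 51, 35) = 2
d (MAX): max(-75, -97, 2) = 2
aa (MIN): min(-26, -41) = -41
ab (MIN): min(89, -58) = -58
ac (MIN): min(-49, -92) = -92
ad (MIN): min(62, 30, 94, -38) = -38
e (MAX): max(-41, -58, -92, -38) = -38
ae (MIN): min(-53, 30) = -53
af (MIN): min(57, 62, 15) = 15
f (MAX): max(-53, 15) = 15
M2 (MIN): min(2, -38, 15) = -38
ag (MIN): min(64, 17, 14) = 14
ah (MIN): min(-48, -88) = -88
aj (MIN): min(19, -57) = -57
g (MAX): max(14, -88, -57) = 14
ak (MIN): min(95, 20) = 20
am (MIN): min(47, -25) = -25
h (MAX): max(20, -25) = 20
an (MIN): min(-56, 63, 36) = -56
ap (MIN): min(93, -35) = -35
j (MAX): max(-56, -35) = -35
aq (MIN): min(-71, 78, 11) = -71
ar (MIN): min(-46, -38, 15, 36) = -46
as (MIN): min(-16, -59, -77) = -77
k (MAX): max(-71, -46, -77) = -46
M3 (MIN): min(14, 20, -35, -46) = -46
MAX prefers the higher value; M2=-38, M3=-46. M2 is better since -38 > -46.

M2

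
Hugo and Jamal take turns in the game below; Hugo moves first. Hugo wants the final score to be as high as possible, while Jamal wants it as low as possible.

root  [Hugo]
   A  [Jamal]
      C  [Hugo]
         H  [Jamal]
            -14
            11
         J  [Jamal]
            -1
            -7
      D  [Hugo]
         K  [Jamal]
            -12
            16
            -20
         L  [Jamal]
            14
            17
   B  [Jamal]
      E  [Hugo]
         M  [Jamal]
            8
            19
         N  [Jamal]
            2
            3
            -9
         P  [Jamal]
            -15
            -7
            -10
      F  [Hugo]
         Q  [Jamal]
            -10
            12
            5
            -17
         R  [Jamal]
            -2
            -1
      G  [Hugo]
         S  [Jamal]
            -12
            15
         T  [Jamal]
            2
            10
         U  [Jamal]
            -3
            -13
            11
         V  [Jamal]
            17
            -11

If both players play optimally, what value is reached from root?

-2

H (Jamal): min(-14, 11) = -14
J (Jamal): min(-1, -7) = -7
C (Hugo): max(-14, -7) = -7
K (Jamal): min(-12, 16, -20) = -20
L (Jamal): min(14, 17) = 14
D (Hugo): max(-20, 14) = 14
A (Jamal): min(-7, 14) = -7
M (Jamal): min(8, 19) = 8
N (Jamal): min(2, 3, -9) = -9
P (Jamal): min(-15, -7, -10) = -15
E (Hugo): max(8, -9, -15) = 8
Q (Jamal): min(-10, 12, 5, -17) = -17
R (Jamal): min(-2, -1) = -2
F (Hugo): max(-17, -2) = -2
S (Jamal): min(-12, 15) = -12
T (Jamal): min(2, 10) = 2
U (Jamal): min(-3, -13, 11) = -13
V (Jamal): min(17, -11) = -11
G (Hugo): max(-12, 2, -13, -11) = 2
B (Jamal): min(8, -2, 2) = -2
root (Hugo): max(-7, -2) = -2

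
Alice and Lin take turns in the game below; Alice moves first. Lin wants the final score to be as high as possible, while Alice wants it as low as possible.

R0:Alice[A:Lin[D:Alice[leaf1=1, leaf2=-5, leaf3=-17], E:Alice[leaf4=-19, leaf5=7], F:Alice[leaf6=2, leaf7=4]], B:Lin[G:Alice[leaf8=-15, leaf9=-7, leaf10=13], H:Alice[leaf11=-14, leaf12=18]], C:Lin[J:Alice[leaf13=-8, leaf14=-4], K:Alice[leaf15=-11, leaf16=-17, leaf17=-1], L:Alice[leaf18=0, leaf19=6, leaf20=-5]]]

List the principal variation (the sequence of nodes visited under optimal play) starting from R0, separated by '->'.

D (Alice): min(1, -5, -17) = -17
E (Alice): min(-19, 7) = -19
F (Alice): min(2, 4) = 2
A (Lin): max(-17, -19, 2) = 2
G (Alice): min(-15, -7, 13) = -15
H (Alice): min(-14, 18) = -14
B (Lin): max(-15, -14) = -14
J (Alice): min(-8, -4) = -8
K (Alice): min(-11, -17, -1) = -17
L (Alice): min(0, 6, -5) = -5
C (Lin): max(-8, -17, -5) = -5
R0 (Alice): min(2, -14, -5) = -14
At R0, Alice picks B (lowest: -14).
At B, Lin picks H (highest: -14).
At H, Alice picks leaf11 (lowest: -14).
Terminal value -14.

R0 -> B -> H -> leaf11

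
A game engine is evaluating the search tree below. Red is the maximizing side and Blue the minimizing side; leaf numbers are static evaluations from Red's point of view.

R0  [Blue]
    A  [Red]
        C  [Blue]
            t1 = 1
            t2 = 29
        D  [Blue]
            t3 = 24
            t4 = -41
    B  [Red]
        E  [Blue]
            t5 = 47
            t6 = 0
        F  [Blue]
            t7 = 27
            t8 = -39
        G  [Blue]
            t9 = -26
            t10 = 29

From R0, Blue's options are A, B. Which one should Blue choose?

C (Blue): min(1, 29) = 1
D (Blue): min(24, -41) = -41
A (Red): max(1, -41) = 1
E (Blue): min(47, 0) = 0
F (Blue): min(27, -39) = -39
G (Blue): min(-26, 29) = -26
B (Red): max(0, -39, -26) = 0
R0 (Blue): min(1, 0) = 0
Blue at R0 wants the lowest of {A=1, B=0}, so chooses B.

B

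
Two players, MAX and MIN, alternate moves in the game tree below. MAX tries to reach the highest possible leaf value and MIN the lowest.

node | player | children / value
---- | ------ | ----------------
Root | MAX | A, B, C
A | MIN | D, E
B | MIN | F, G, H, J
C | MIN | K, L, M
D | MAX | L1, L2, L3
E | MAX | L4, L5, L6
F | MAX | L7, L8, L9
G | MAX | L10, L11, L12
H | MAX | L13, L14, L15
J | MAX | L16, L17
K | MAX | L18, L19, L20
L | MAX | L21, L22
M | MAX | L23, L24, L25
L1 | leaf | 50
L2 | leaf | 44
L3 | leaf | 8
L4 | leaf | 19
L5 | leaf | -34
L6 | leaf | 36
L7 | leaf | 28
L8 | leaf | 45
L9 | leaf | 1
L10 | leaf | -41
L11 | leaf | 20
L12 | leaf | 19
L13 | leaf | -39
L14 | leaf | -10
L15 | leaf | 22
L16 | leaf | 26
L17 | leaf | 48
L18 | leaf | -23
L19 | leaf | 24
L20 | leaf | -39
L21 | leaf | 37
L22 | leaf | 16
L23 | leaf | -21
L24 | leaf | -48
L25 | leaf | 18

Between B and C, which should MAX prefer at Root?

B

F (MAX): max(28, 45, 1) = 45
G (MAX): max(-41, 20, 19) = 20
H (MAX): max(-39, -10, 22) = 22
J (MAX): max(26, 48) = 48
B (MIN): min(45, 20, 22, 48) = 20
K (MAX): max(-23, 24, -39) = 24
L (MAX): max(37, 16) = 37
M (MAX): max(-21, -48, 18) = 18
C (MIN): min(24, 37, 18) = 18
MAX prefers the higher value; B=20, C=18. B is better since 20 > 18.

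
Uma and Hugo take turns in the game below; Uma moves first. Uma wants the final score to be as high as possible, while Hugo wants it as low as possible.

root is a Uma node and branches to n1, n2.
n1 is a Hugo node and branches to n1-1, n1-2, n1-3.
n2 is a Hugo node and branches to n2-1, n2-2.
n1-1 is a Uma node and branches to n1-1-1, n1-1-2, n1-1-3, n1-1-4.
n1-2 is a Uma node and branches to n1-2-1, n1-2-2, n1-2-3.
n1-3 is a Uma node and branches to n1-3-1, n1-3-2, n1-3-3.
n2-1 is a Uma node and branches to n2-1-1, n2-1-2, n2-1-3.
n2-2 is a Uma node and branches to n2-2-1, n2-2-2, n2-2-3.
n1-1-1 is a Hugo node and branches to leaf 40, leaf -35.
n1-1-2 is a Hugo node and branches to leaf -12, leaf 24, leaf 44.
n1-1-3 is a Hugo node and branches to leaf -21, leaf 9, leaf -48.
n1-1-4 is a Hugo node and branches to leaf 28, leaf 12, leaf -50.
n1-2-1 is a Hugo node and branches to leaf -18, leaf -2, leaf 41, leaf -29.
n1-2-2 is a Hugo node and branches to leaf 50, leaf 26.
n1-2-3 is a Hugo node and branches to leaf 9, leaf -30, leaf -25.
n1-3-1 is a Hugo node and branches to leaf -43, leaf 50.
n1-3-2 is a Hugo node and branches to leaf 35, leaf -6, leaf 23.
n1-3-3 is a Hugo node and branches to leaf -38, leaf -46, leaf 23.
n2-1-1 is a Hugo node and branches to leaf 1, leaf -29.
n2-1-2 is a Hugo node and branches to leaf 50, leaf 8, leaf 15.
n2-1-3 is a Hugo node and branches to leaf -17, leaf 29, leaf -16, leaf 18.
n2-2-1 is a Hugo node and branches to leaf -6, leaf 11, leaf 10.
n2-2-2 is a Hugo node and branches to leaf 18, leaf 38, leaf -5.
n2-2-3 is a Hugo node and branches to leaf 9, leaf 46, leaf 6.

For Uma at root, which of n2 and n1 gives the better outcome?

n2

n2-1-1 (Hugo): min(1, -29) = -29
n2-1-2 (Hugo): min(50, 8, 15) = 8
n2-1-3 (Hugo): min(-17, 29, -16, 18) = -17
n2-1 (Uma): max(-29, 8, -17) = 8
n2-2-1 (Hugo): min(-6, 11, 10) = -6
n2-2-2 (Hugo): min(18, 38, -5) = -5
n2-2-3 (Hugo): min(9, 46, 6) = 6
n2-2 (Uma): max(-6, -5, 6) = 6
n2 (Hugo): min(8, 6) = 6
n1-1-1 (Hugo): min(40, -35) = -35
n1-1-2 (Hugo): min(-12, 24, 44) = -12
n1-1-3 (Hugo): min(-21, 9, -48) = -48
n1-1-4 (Hugo): min(28, 12, -50) = -50
n1-1 (Uma): max(-35, -12, -48, -50) = -12
n1-2-1 (Hugo): min(-18, -2, 41, -29) = -29
n1-2-2 (Hugo): min(50, 26) = 26
n1-2-3 (Hugo): min(9, -30, -25) = -30
n1-2 (Uma): max(-29, 26, -30) = 26
n1-3-1 (Hugo): min(-43, 50) = -43
n1-3-2 (Hugo): min(35, -6, 23) = -6
n1-3-3 (Hugo): min(-38, -46, 23) = -46
n1-3 (Uma): max(-43, -6, -46) = -6
n1 (Hugo): min(-12, 26, -6) = -12
Uma prefers the higher value; n2=6, n1=-12. n2 is better since 6 > -12.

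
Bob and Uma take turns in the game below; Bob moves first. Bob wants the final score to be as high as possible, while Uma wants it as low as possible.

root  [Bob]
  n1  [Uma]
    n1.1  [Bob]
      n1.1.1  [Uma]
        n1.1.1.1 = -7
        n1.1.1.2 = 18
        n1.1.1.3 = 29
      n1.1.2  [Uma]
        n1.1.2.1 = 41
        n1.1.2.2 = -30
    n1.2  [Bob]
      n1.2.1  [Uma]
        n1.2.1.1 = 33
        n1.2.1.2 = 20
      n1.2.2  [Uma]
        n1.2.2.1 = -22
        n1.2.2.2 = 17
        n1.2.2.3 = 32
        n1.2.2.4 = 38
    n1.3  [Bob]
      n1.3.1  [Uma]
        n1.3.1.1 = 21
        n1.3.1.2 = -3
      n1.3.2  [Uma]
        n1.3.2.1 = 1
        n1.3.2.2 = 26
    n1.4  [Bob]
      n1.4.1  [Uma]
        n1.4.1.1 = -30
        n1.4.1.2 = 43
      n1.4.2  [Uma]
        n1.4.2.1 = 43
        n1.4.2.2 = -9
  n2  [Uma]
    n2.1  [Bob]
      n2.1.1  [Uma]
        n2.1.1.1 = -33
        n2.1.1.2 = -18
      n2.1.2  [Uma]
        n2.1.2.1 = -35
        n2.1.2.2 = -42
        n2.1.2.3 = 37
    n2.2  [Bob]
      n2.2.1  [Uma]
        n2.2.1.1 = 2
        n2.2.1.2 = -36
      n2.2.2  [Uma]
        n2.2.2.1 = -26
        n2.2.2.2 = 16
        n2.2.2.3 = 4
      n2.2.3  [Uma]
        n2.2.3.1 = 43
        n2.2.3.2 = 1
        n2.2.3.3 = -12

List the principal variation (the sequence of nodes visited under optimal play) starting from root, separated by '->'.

n1.1.1 (Uma): min(-7, 18, 29) = -7
n1.1.2 (Uma): min(41, -30) = -30
n1.1 (Bob): max(-7, -30) = -7
n1.2.1 (Uma): min(33, 20) = 20
n1.2.2 (Uma): min(-22, 17, 32, 38) = -22
n1.2 (Bob): max(20, -22) = 20
n1.3.1 (Uma): min(21, -3) = -3
n1.3.2 (Uma): min(1, 26) = 1
n1.3 (Bob): max(-3, 1) = 1
n1.4.1 (Uma): min(-30, 43) = -30
n1.4.2 (Uma): min(43, -9) = -9
n1.4 (Bob): max(-30, -9) = -9
n1 (Uma): min(-7, 20, 1, -9) = -9
n2.1.1 (Uma): min(-33, -18) = -33
n2.1.2 (Uma): min(-35, -42, 37) = -42
n2.1 (Bob): max(-33, -42) = -33
n2.2.1 (Uma): min(2, -36) = -36
n2.2.2 (Uma): min(-26, 16, 4) = -26
n2.2.3 (Uma): min(43, 1, -12) = -12
n2.2 (Bob): max(-36, -26, -12) = -12
n2 (Uma): min(-33, -12) = -33
root (Bob): max(-9, -33) = -9
At root, Bob picks n1 (highest: -9).
At n1, Uma picks n1.4 (lowest: -9).
At n1.4, Bob picks n1.4.2 (highest: -9).
At n1.4.2, Uma picks n1.4.2.2 (lowest: -9).
Terminal value -9.

root -> n1 -> n1.4 -> n1.4.2 -> n1.4.2.2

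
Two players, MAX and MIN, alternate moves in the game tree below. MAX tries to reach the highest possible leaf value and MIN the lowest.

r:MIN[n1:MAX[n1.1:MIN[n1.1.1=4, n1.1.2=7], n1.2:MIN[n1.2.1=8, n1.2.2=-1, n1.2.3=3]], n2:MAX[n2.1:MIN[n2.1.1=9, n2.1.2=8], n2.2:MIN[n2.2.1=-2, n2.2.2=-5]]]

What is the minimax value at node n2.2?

-5

n2.2 (MIN): min(-2, -5) = -5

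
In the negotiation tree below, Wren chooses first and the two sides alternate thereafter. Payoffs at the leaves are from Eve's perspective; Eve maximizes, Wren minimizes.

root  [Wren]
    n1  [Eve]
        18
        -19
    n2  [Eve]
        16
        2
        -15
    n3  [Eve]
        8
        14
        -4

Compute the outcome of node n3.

n3 (Eve): max(8, 14, -4) = 14

14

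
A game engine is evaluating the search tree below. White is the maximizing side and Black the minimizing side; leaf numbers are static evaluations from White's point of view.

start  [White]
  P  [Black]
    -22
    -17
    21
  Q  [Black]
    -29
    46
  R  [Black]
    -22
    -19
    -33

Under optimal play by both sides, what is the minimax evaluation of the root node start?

-22

P (Black): min(-22, -17, 21) = -22
Q (Black): min(-29, 46) = -29
R (Black): min(-22, -19, -33) = -33
start (White): max(-22, -29, -33) = -22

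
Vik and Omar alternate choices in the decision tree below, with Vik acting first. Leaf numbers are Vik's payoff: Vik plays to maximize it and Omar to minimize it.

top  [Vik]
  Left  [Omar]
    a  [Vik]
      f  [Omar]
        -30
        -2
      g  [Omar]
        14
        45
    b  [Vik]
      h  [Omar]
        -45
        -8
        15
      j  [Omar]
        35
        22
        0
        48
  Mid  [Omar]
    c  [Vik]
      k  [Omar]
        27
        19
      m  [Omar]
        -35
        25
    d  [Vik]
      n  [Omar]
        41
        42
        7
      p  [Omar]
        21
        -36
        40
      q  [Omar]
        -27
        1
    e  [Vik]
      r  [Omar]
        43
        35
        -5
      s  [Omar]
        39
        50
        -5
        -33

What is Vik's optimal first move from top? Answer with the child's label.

f (Omar): min(-30, -2) = -30
g (Omar): min(14, 45) = 14
a (Vik): max(-30, 14) = 14
h (Omar): min(-45, -8, 15) = -45
j (Omar): min(35, 22, 0, 48) = 0
b (Vik): max(-45, 0) = 0
Left (Omar): min(14, 0) = 0
k (Omar): min(27, 19) = 19
m (Omar): min(-35, 25) = -35
c (Vik): max(19, -35) = 19
n (Omar): min(41, 42, 7) = 7
p (Omar): min(21, -36, 40) = -36
q (Omar): min(-27, 1) = -27
d (Vik): max(7, -36, -27) = 7
r (Omar): min(43, 35, -5) = -5
s (Omar): min(39, 50, -5, -33) = -33
e (Vik): max(-5, -33) = -5
Mid (Omar): min(19, 7, -5) = -5
top (Vik): max(0, -5) = 0
Vik at top wants the highest of {Left=0, Mid=-5}, so chooses Left.

Left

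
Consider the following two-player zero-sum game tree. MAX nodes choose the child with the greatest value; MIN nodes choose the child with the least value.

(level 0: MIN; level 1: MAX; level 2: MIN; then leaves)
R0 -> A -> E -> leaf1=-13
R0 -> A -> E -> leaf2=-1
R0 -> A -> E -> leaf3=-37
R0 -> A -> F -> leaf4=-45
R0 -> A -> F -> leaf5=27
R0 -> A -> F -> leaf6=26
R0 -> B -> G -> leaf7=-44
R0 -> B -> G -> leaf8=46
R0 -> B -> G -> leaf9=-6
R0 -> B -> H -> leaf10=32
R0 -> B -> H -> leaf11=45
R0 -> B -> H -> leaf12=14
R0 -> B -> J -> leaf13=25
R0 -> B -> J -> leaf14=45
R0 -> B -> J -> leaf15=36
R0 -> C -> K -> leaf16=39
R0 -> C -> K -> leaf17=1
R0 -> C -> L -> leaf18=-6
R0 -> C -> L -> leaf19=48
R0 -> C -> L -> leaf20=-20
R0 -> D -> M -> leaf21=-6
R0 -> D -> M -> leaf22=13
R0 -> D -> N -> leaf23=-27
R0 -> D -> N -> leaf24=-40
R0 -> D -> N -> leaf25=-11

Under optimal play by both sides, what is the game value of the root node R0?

-37

E (MIN): min(-13, -1, -37) = -37
F (MIN): min(-45, 27, 26) = -45
A (MAX): max(-37, -45) = -37
G (MIN): min(-44, 46, -6) = -44
H (MIN): min(32, 45, 14) = 14
J (MIN): min(25, 45, 36) = 25
B (MAX): max(-44, 14, 25) = 25
K (MIN): min(39, 1) = 1
L (MIN): min(-6, 48, -20) = -20
C (MAX): max(1, -20) = 1
M (MIN): min(-6, 13) = -6
N (MIN): min(-27, -40, -11) = -40
D (MAX): max(-6, -40) = -6
R0 (MIN): min(-37, 25, 1, -6) = -37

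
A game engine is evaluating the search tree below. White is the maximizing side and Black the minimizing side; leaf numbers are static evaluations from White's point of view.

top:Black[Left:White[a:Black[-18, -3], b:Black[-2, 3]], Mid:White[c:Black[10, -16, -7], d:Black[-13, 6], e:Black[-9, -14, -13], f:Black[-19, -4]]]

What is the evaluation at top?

a (Black): min(-18, -3) = -18
b (Black): min(-2, 3) = -2
Left (White): max(-18, -2) = -2
c (Black): min(10, -16, -7) = -16
d (Black): min(-13, 6) = -13
e (Black): min(-9, -14, -13) = -14
f (Black): min(-19, -4) = -19
Mid (White): max(-16, -13, -14, -19) = -13
top (Black): min(-2, -13) = -13

-13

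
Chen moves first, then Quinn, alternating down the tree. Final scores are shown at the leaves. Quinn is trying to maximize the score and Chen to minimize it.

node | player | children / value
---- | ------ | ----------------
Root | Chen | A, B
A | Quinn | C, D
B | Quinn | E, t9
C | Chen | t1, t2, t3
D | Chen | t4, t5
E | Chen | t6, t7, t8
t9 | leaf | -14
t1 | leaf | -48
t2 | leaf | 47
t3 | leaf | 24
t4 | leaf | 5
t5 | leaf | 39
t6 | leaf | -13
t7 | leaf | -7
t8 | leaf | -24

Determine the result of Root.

C (Chen): min(-48, 47, 24) = -48
D (Chen): min(5, 39) = 5
A (Quinn): max(-48, 5) = 5
E (Chen): min(-13, -7, -24) = -24
B (Quinn): max(-24, -14) = -14
Root (Chen): min(5, -14) = -14

-14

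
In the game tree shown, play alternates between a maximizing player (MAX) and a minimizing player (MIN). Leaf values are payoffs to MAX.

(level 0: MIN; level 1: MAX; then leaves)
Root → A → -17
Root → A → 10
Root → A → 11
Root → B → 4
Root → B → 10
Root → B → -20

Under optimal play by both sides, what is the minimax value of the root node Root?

10

A (MAX): max(-17, 10, 11) = 11
B (MAX): max(4, 10, -20) = 10
Root (MIN): min(11, 10) = 10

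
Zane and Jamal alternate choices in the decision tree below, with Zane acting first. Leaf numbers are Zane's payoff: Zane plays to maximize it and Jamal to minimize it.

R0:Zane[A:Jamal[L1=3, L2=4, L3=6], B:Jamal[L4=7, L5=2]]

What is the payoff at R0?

3

A (Jamal): min(3, 4, 6) = 3
B (Jamal): min(7, 2) = 2
R0 (Zane): max(3, 2) = 3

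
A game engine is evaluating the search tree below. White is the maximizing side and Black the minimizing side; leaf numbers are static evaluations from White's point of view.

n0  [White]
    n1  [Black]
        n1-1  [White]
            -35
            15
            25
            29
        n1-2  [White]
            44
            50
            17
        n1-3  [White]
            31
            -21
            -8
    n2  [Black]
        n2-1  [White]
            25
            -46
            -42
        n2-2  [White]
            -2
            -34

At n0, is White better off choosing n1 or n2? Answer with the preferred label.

n1

n1-1 (White): max(-35, 15, 25, 29) = 29
n1-2 (White): max(44, 50, 17) = 50
n1-3 (White): max(31, -21, -8) = 31
n1 (Black): min(29, 50, 31) = 29
n2-1 (White): max(25, -46, -42) = 25
n2-2 (White): max(-2, -34) = -2
n2 (Black): min(25, -2) = -2
White prefers the higher value; n1=29, n2=-2. n1 is better since 29 > -2.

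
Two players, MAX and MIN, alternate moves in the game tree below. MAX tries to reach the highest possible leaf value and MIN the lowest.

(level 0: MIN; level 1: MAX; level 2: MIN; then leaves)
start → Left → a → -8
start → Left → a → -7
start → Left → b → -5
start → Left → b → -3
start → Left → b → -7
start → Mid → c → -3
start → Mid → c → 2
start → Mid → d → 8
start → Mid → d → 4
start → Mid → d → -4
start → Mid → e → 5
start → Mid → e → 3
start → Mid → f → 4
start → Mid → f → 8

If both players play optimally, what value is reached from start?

a (MIN): min(-8, -7) = -8
b (MIN): min(-5, -3, -7) = -7
Left (MAX): max(-8, -7) = -7
c (MIN): min(-3, 2) = -3
d (MIN): min(8, 4, -4) = -4
e (MIN): min(5, 3) = 3
f (MIN): min(4, 8) = 4
Mid (MAX): max(-3, -4, 3, 4) = 4
start (MIN): min(-7, 4) = -7

-7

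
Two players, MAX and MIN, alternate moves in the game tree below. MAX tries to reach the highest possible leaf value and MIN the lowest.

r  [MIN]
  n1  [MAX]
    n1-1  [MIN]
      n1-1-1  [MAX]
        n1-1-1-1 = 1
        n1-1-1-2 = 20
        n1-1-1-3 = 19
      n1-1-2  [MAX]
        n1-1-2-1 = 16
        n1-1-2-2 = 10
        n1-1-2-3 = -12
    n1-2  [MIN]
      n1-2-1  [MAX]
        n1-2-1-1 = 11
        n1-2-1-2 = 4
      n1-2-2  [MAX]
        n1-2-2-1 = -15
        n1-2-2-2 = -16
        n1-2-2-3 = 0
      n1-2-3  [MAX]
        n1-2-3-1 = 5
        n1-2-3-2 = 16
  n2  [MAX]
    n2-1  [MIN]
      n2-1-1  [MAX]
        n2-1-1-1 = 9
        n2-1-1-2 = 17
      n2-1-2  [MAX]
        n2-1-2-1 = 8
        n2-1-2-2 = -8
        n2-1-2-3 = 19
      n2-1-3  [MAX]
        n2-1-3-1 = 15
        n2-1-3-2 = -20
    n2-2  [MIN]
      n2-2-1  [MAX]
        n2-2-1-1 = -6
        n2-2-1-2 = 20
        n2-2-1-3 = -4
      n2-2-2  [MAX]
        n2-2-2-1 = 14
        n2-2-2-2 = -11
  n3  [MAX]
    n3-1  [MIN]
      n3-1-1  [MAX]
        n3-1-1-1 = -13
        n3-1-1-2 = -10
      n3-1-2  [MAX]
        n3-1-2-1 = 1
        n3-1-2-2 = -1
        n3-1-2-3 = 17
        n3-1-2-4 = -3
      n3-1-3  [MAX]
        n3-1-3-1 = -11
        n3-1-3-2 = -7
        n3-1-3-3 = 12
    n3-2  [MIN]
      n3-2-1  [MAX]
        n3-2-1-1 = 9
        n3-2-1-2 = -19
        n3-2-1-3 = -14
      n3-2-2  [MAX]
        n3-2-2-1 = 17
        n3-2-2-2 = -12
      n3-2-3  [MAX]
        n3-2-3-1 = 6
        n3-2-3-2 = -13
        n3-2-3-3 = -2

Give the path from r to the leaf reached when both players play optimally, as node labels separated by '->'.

r -> n3 -> n3-2 -> n3-2-3 -> n3-2-3-1

n1-1-1 (MAX): max(1, 20, 19) = 20
n1-1-2 (MAX): max(16, 10, -12) = 16
n1-1 (MIN): min(20, 16) = 16
n1-2-1 (MAX): max(11, 4) = 11
n1-2-2 (MAX): max(-15, -16, 0) = 0
n1-2-3 (MAX): max(5, 16) = 16
n1-2 (MIN): min(11, 0, 16) = 0
n1 (MAX): max(16, 0) = 16
n2-1-1 (MAX): max(9, 17) = 17
n2-1-2 (MAX): max(8, -8, 19) = 19
n2-1-3 (MAX): max(15, -20) = 15
n2-1 (MIN): min(17, 19, 15) = 15
n2-2-1 (MAX): max(-6, 20, -4) = 20
n2-2-2 (MAX): max(14, -11) = 14
n2-2 (MIN): min(20, 14) = 14
n2 (MAX): max(15, 14) = 15
n3-1-1 (MAX): max(-13, -10) = -10
n3-1-2 (MAX): max(1, -1, 17, -3) = 17
n3-1-3 (MAX): max(-11, -7, 12) = 12
n3-1 (MIN): min(-10, 17, 12) = -10
n3-2-1 (MAX): max(9, -19, -14) = 9
n3-2-2 (MAX): max(17, -12) = 17
n3-2-3 (MAX): max(6, -13, -2) = 6
n3-2 (MIN): min(9, 17, 6) = 6
n3 (MAX): max(-10, 6) = 6
r (MIN): min(16, 15, 6) = 6
At r, MIN picks n3 (lowest: 6).
At n3, MAX picks n3-2 (highest: 6).
At n3-2, MIN picks n3-2-3 (lowest: 6).
At n3-2-3, MAX picks n3-2-3-1 (highest: 6).
Terminal value 6.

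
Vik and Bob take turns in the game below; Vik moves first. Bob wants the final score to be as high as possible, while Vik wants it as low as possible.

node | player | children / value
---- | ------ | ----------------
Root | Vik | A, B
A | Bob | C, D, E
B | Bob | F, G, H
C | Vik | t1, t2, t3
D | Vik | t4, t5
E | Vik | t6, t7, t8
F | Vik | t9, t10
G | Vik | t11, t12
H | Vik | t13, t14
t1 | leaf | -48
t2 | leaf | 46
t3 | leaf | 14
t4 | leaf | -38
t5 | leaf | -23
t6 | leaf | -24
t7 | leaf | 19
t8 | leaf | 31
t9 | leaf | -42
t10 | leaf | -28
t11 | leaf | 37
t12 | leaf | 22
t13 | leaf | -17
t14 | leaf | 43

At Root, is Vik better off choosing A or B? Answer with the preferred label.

A

C (Vik): min(-48, 46, 14) = -48
D (Vik): min(-38, -23) = -38
E (Vik): min(-24, 19, 31) = -24
A (Bob): max(-48, -38, -24) = -24
F (Vik): min(-42, -28) = -42
G (Vik): min(37, 22) = 22
H (Vik): min(-17, 43) = -17
B (Bob): max(-42, 22, -17) = 22
Vik prefers the lower value; A=-24, B=22. A is better since -24 < 22.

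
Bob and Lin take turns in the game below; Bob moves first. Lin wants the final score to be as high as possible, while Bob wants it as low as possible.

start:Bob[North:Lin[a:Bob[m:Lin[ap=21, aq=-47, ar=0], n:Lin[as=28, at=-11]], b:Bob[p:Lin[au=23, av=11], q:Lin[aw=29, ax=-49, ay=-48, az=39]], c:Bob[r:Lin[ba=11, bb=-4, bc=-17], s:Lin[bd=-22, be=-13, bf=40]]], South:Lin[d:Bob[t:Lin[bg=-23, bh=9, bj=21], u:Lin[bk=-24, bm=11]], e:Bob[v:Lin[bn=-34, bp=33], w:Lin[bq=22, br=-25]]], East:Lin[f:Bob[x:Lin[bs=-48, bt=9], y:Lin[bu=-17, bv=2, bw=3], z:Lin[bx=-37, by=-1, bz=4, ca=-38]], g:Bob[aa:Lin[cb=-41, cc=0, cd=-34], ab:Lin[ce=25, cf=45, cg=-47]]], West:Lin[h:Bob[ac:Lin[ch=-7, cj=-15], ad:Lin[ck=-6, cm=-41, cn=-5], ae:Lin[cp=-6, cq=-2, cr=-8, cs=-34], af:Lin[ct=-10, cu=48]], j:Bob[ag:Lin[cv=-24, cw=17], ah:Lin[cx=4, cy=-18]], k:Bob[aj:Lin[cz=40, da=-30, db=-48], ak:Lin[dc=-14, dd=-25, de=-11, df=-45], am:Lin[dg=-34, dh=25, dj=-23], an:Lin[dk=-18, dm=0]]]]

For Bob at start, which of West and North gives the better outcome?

ac (Lin): max(-7, -15) = -7
ad (Lin): max(-6, -41, -5) = -5
ae (Lin): max(-6, -2, -8, -34) = -2
af (Lin): max(-10, 48) = 48
h (Bob): min(-7, -5, -2, 48) = -7
ag (Lin): max(-24, 17) = 17
ah (Lin): max(4, -18) = 4
j (Bob): min(17, 4) = 4
aj (Lin): max(40, -30, -48) = 40
ak (Lin): max(-14, -25, -11, -45) = -11
am (Lin): max(-34, 25, -23) = 25
an (Lin): max(-18, 0) = 0
k (Bob): min(40, -11, 25, 0) = -11
West (Lin): max(-7, 4, -11) = 4
m (Lin): max(21, -47, 0) = 21
n (Lin): max(28, -11) = 28
a (Bob): min(21, 28) = 21
p (Lin): max(23, 11) = 23
q (Lin): max(29, -49, -48, 39) = 39
b (Bob): min(23, 39) = 23
r (Lin): max(11, -4, -17) = 11
s (Lin): max(-22, -13, 40) = 40
c (Bob): min(11, 40) = 11
North (Lin): max(21, 23, 11) = 23
Bob prefers the lower value; West=4, North=23. West is better since 4 < 23.

West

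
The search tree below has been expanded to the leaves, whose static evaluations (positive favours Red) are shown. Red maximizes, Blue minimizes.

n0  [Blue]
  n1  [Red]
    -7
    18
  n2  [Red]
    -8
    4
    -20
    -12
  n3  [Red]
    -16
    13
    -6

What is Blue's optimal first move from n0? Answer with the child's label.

n1 (Red): max(-7, 18) = 18
n2 (Red): max(-8, 4, -20, -12) = 4
n3 (Red): max(-16, 13, -6) = 13
n0 (Blue): min(18, 4, 13) = 4
Blue at n0 wants the lowest of {n1=18, n2=4, n3=13}, so chooses n2.

n2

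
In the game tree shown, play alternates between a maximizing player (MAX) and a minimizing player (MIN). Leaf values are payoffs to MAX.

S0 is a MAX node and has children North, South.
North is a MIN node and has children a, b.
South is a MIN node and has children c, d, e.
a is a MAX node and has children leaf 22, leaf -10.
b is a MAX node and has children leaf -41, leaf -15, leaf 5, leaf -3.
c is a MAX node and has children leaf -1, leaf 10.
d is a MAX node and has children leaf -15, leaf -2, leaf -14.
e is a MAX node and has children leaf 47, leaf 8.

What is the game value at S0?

5

a (MAX): max(22, -10) = 22
b (MAX): max(-41, -15, 5, -3) = 5
North (MIN): min(22, 5) = 5
c (MAX): max(-1, 10) = 10
d (MAX): max(-15, -2, -14) = -2
e (MAX): max(47, 8) = 47
South (MIN): min(10, -2, 47) = -2
S0 (MAX): max(5, -2) = 5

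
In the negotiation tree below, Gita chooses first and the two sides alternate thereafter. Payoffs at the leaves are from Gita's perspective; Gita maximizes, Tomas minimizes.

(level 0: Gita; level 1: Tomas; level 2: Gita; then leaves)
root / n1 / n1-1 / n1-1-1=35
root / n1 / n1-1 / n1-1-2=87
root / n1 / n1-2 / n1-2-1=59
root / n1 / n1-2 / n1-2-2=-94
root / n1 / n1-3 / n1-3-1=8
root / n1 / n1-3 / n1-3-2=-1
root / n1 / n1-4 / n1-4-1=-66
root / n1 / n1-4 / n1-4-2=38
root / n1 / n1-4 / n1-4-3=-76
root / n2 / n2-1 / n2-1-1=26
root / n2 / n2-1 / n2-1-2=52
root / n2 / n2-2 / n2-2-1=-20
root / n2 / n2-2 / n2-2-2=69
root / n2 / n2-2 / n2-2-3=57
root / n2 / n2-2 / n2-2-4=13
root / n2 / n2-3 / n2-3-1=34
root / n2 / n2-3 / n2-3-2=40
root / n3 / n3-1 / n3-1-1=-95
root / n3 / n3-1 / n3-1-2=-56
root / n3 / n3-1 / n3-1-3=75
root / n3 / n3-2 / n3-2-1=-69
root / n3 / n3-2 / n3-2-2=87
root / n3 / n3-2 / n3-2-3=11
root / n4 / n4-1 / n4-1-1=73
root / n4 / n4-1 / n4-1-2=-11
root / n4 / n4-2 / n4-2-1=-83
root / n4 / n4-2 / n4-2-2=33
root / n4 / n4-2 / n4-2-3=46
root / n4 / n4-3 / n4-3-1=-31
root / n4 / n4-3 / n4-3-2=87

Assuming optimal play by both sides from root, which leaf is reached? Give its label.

n1-1 (Gita): max(35, 87) = 87
n1-2 (Gita): max(59, -94) = 59
n1-3 (Gita): max(8, -1) = 8
n1-4 (Gita): max(-66, 38, -76) = 38
n1 (Tomas): min(87, 59, 8, 38) = 8
n2-1 (Gita): max(26, 52) = 52
n2-2 (Gita): max(-20, 69, 57, 13) = 69
n2-3 (Gita): max(34, 40) = 40
n2 (Tomas): min(52, 69, 40) = 40
n3-1 (Gita): max(-95, -56, 75) = 75
n3-2 (Gita): max(-69, 87, 11) = 87
n3 (Tomas): min(75, 87) = 75
n4-1 (Gita): max(73, -11) = 73
n4-2 (Gita): max(-83, 33, 46) = 46
n4-3 (Gita): max(-31, 87) = 87
n4 (Tomas): min(73, 46, 87) = 46
root (Gita): max(8, 40, 75, 46) = 75
At root, Gita picks n3 (highest: 75).
At n3, Tomas picks n3-1 (lowest: 75).
At n3-1, Gita picks n3-1-3 (highest: 75).
Terminal value 75.

n3-1-3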